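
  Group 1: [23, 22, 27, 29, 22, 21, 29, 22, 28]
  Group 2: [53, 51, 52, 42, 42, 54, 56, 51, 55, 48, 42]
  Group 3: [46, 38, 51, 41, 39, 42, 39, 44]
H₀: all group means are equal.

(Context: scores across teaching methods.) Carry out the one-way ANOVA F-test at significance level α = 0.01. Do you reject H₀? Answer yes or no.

reject H₀: yes

Group means [24.78, 49.64, 42.50], grand mean 39.607
SSB = Σnᵢ(x̄ᵢ−x̄)² = 3152.578; SSW = ΣΣ(x−x̄ᵢ)² = 512.101
MSB = 3152.578/2 = 1576.2888; MSW = 512.101/25 = 20.4840
F = MSB/MSW = 76.9520
df = (2, 25)
p-value (upper-tail) = 0.00000
At α=0.01: p < α → reject H₀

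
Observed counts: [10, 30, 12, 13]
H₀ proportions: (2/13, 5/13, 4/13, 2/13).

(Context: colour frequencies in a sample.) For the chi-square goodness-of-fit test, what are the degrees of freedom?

degrees of freedom = 3

df = k − 1 = 4 − 1 = 3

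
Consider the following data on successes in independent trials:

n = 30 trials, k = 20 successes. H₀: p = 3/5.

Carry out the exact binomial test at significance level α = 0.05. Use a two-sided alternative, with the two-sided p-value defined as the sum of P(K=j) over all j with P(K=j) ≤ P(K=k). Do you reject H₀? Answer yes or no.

reject H₀: no

Exact binomial: n=30, k=20, p₀=3/5=0.6000
P(X=j) = C(n,j)·p₀^j·(1−p₀)^(n−j); p = Σ P(X=j) over j with P(X=j) ≤ P(X=20)
p-value (two-sided) = 0.57697
At α=0.05: p ≥ α → fail to reject H₀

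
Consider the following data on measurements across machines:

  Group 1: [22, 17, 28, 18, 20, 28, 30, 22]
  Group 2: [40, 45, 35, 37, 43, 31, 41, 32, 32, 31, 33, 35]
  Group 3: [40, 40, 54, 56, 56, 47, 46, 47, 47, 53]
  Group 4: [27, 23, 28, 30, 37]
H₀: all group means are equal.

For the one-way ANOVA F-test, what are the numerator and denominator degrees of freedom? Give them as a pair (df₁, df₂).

degrees of freedom = [3, 31]

k = 4 groups, N = 35 total
df = (k−1, N−k) = (4−1, 35−4) = (3, 31)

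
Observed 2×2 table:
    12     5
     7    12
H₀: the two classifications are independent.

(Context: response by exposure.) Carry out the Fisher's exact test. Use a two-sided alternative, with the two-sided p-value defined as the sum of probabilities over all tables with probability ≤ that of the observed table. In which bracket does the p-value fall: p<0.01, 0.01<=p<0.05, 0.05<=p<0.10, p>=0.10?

Margins: r₁=17, r₂=19, c₁=19, c₂=17, n=36
p_obs = C(17,12)·C(19,7)/C(36,19); sum pmf over tables with pmf ≤ p_obs
p-value (two-sided) = 0.05428
→ bracket: 0.05<=p<0.10

p-value bracket: 0.05<=p<0.10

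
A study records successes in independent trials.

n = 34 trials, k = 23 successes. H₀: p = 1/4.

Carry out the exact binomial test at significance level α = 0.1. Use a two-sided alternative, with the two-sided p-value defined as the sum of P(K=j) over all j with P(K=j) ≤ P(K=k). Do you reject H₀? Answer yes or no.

reject H₀: yes

Exact binomial: n=34, k=23, p₀=1/4=0.2500
P(X=j) = C(n,j)·p₀^j·(1−p₀)^(n−j); p = Σ P(X=j) over j with P(X=j) ≤ P(X=23)
p-value (two-sided) = 0.00000
At α=0.1: p < α → reject H₀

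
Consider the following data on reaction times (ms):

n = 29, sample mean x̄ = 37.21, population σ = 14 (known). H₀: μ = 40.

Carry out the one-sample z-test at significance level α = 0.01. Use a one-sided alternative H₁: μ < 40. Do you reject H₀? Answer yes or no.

reject H₀: no

SE = σ/√n = 14/√29 = 2.5997
z = (x̄−μ₀)/SE = (37.21−40)/2.5997 = -1.0732
p-value (one-sided, H₁ less) = 0.14159
At α=0.01: p ≥ α → fail to reject H₀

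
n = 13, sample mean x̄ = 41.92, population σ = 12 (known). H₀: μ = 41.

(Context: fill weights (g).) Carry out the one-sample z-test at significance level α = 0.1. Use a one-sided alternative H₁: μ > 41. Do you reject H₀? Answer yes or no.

SE = σ/√n = 12/√13 = 3.3282
z = (x̄−μ₀)/SE = (41.92−41)/3.3282 = 0.2764
p-value (one-sided, H₁ greater) = 0.39111
At α=0.1: p ≥ α → fail to reject H₀

reject H₀: no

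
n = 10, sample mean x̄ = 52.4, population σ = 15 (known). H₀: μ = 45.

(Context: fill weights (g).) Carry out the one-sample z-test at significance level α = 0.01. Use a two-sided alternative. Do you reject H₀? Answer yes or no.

reject H₀: no

SE = σ/√n = 15/√10 = 4.7434
z = (x̄−μ₀)/SE = (52.4−45)/4.7434 = 1.5601
p-value (two-sided) = 0.11875
At α=0.01: p ≥ α → fail to reject H₀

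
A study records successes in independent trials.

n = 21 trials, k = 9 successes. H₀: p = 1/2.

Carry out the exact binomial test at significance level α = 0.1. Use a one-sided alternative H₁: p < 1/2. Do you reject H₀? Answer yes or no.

Exact binomial: n=21, k=9, p₀=1/2=0.5000
P(X≤9) from Σ C(n,i)·p₀^i·(1−p₀)^(n−i)
p-value (one-sided, H₁ less) = 0.33181
At α=0.1: p ≥ α → fail to reject H₀

reject H₀: no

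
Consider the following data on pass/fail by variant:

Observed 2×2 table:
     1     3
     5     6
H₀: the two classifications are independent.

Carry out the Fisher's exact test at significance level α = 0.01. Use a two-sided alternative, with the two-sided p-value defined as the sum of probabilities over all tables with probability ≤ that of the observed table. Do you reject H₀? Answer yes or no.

Margins: r₁=4, r₂=11, c₁=6, c₂=9, n=15
p_obs = C(4,1)·C(11,5)/C(15,6); sum pmf over tables with pmf ≤ p_obs
p-value (two-sided) = 0.60440
At α=0.01: p ≥ α → fail to reject H₀

reject H₀: no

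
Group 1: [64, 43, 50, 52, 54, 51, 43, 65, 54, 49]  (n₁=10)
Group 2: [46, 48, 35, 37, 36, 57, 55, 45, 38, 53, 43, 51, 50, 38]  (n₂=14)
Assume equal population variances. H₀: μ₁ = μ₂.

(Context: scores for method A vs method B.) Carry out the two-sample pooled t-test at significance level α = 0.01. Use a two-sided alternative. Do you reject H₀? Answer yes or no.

reject H₀: no

x̄₁=52.500, s₁=7.412, n₁=10
x̄₂=45.143, s₂=7.472, n₂=14
s_p² = [9·7.412² + 13·7.472²]/22 = 55.4643
SE = √(s_p²·(1/10+1/14)) = 3.0835
t = (52.500−45.143)/3.0835 = 2.3859
df = 22
p-value (two-sided) = 0.02607
At α=0.01: p ≥ α → fail to reject H₀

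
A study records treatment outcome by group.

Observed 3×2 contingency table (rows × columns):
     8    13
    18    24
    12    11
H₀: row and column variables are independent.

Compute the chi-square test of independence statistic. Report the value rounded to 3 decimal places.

test statistic = 0.941

Row totals [21, 42, 23], col totals [38, 48], n=86
χ² = (8−9.28)²/9.28 + (13−11.72)²/11.72 + (18−18.56)²/18.56 + (24−23.44)²/23.44 + (12−10.16)²/10.16 + (11−12.84)²/12.84 = 0.9410
df = 2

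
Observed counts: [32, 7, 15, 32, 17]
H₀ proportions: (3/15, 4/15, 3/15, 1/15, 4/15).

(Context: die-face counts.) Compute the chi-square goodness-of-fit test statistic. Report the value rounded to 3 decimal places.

n = 103; E_i = n·p_i = [20.60, 27.47, 20.60, 6.87, 27.47]
χ² = (32−20.60)²/20.60 + (7−27.47)²/27.47 + (15−20.60)²/20.60 + (32−6.87)²/6.87 + (17−27.47)²/27.47 = 119.0631
df = 4

test statistic = 119.063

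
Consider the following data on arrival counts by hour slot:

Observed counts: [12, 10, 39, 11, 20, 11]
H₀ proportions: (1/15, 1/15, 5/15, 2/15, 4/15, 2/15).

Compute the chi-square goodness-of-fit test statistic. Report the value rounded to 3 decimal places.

n = 103; E_i = n·p_i = [6.87, 6.87, 34.33, 13.73, 27.47, 13.73]
χ² = (12−6.87)²/6.87 + (10−6.87)²/6.87 + (39−34.33)²/34.33 + (11−13.73)²/13.73 + (20−27.47)²/27.47 + (11−13.73)²/13.73 = 9.0194
df = 5

test statistic = 9.019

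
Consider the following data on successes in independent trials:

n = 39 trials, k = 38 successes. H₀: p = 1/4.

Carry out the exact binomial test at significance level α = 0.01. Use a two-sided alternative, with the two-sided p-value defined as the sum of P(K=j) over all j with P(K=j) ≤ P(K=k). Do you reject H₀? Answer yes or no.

reject H₀: yes

Exact binomial: n=39, k=38, p₀=1/4=0.2500
P(X=j) = C(n,j)·p₀^j·(1−p₀)^(n−j); p = Σ P(X=j) over j with P(X=j) ≤ P(X=38)
p-value (two-sided) = 0.00000
At α=0.01: p < α → reject H₀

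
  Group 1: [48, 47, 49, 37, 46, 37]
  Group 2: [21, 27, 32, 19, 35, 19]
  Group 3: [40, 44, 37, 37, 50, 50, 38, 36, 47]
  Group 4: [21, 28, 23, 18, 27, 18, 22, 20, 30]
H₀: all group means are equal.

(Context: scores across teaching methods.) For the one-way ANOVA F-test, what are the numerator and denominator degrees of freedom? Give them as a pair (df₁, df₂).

degrees of freedom = [3, 26]

k = 4 groups, N = 30 total
df = (k−1, N−k) = (4−1, 30−4) = (3, 26)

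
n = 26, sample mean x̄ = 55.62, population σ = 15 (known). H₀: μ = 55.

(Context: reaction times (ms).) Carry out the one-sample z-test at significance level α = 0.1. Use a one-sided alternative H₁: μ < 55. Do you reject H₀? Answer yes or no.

SE = σ/√n = 15/√26 = 2.9417
z = (x̄−μ₀)/SE = (55.62−55)/2.9417 = 0.2108
p-value (one-sided, H₁ less) = 0.58346
At α=0.1: p ≥ α → fail to reject H₀

reject H₀: no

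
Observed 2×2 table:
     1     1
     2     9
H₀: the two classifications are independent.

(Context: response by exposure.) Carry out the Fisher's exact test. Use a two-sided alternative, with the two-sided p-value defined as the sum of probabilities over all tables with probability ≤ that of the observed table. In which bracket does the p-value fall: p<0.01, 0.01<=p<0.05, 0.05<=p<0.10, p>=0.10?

p-value bracket: p>=0.10

Margins: r₁=2, r₂=11, c₁=3, c₂=10, n=13
p_obs = C(2,1)·C(11,2)/C(13,3); sum pmf over tables with pmf ≤ p_obs
p-value (two-sided) = 0.42308
→ bracket: p>=0.10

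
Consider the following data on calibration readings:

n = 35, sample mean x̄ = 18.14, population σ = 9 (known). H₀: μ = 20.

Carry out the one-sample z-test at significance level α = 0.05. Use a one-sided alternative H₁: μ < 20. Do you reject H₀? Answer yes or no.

reject H₀: no

SE = σ/√n = 9/√35 = 1.5213
z = (x̄−μ₀)/SE = (18.14−20)/1.5213 = -1.2227
p-value (one-sided, H₁ less) = 0.11073
At α=0.05: p ≥ α → fail to reject H₀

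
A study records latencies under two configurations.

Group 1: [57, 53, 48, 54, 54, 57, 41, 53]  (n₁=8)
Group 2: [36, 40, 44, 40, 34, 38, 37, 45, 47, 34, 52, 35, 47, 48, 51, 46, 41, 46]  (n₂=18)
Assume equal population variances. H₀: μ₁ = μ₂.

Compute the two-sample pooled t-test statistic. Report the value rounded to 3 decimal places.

x̄₁=52.125, s₁=5.303, n₁=8
x̄₂=42.278, s₂=5.809, n₂=18
s_p² = [7·5.303² + 17·5.809²]/24 = 32.1036
SE = √(s_p²·(1/8+1/18)) = 2.4076
t = (52.125−42.278)/2.4076 = 4.0901
df = 24

test statistic = 4.090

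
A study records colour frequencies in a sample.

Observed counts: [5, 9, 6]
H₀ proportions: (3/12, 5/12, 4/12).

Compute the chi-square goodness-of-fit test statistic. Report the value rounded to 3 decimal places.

n = 20; E_i = n·p_i = [5.00, 8.33, 6.67]
χ² = (5−5.00)²/5.00 + (9−8.33)²/8.33 + (6−6.67)²/6.67 = 0.1200
df = 2

test statistic = 0.120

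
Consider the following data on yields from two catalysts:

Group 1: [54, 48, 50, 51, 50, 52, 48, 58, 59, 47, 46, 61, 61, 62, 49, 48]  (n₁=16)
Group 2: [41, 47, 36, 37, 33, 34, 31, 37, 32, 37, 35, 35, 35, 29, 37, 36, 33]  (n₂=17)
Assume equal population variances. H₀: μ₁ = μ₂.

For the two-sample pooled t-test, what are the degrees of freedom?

df = n₁ + n₂ − 2 = 16 + 17 − 2 = 31

degrees of freedom = 31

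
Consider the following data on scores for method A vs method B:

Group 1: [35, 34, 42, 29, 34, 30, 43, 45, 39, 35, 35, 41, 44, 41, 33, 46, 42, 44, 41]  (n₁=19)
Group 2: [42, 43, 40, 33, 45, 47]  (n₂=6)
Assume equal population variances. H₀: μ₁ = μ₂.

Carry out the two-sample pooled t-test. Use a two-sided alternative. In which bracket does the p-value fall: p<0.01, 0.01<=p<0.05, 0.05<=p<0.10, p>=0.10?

p-value bracket: p>=0.10

x̄₁=38.579, s₁=5.231, n₁=19
x̄₂=41.667, s₂=4.885, n₂=6
s_p² = [18·5.231² + 5·4.885²]/23 = 26.6072
SE = √(s_p²·(1/19+1/6)) = 2.4156
t = (38.579−41.667)/2.4156 = -1.2783
df = 23
p-value (two-sided) = 0.21391
→ bracket: p>=0.10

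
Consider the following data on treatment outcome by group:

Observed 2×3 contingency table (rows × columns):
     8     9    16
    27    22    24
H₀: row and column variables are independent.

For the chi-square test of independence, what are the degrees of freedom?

degrees of freedom = 2

df = (r−1)(c−1) = (2−1)·(3−1) = 2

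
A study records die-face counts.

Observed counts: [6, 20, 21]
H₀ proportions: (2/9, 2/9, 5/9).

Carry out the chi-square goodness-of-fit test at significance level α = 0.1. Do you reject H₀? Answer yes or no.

reject H₀: yes

n = 47; E_i = n·p_i = [10.44, 10.44, 26.11]
χ² = (6−10.44)²/10.44 + (20−10.44)²/10.44 + (21−26.11)²/26.11 = 11.6340
df = 2
p-value (upper-tail) = 0.00298
At α=0.1: p < α → reject H₀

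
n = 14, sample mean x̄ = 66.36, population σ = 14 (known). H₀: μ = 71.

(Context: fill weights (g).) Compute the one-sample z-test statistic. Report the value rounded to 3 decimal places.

SE = σ/√n = 14/√14 = 3.7417
z = (x̄−μ₀)/SE = (66.36−71)/3.7417 = -1.2401

test statistic = -1.240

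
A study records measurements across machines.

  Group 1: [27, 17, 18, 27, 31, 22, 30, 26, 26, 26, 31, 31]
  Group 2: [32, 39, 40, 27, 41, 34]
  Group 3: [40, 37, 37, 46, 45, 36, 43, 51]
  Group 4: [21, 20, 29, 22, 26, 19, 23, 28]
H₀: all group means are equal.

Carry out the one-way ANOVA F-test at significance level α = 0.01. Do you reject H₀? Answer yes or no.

reject H₀: yes

Group means [26.00, 35.50, 41.88, 23.50], grand mean 30.824
SSB = Σnᵢ(x̄ᵢ−x̄)² = 1816.566; SSW = ΣΣ(x−x̄ᵢ)² = 698.375
MSB = 1816.566/3 = 605.5221; MSW = 698.375/30 = 23.2792
F = MSB/MSW = 26.0113
df = (3, 30)
p-value (upper-tail) = 0.00000
At α=0.01: p < α → reject H₀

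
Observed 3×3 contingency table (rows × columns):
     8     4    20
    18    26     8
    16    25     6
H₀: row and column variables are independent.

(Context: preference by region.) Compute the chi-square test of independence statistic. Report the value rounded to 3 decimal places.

Row totals [32, 52, 47], col totals [42, 55, 34], n=131
χ² = (8−10.26)²/10.26 + (4−13.44)²/13.44 + (20−8.31)²/8.31 + (18−16.67)²/16.67 + (26−21.83)²/21.83 + (8−13.50)²/13.50 + (16−15.07)²/15.07 + (25−19.73)²/19.73 + (6−12.20)²/12.20 = 31.3437
df = 4

test statistic = 31.344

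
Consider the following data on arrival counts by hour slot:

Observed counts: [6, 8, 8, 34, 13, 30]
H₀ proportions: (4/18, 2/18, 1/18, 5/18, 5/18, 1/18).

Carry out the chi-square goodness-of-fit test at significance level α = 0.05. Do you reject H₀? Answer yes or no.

reject H₀: yes

n = 99; E_i = n·p_i = [22.00, 11.00, 5.50, 27.50, 27.50, 5.50]
χ² = (6−22.00)²/22.00 + (8−11.00)²/11.00 + (8−5.50)²/5.50 + (34−27.50)²/27.50 + (13−27.50)²/27.50 + (30−5.50)²/5.50 = 131.9091
df = 5
p-value (upper-tail) = 0.00000
At α=0.05: p < α → reject H₀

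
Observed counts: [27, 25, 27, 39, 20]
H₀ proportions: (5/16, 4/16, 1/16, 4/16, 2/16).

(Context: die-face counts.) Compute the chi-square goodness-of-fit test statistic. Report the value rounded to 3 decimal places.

test statistic = 48.817

n = 138; E_i = n·p_i = [43.12, 34.50, 8.62, 34.50, 17.25]
χ² = (27−43.12)²/43.12 + (25−34.50)²/34.50 + (27−8.62)²/8.62 + (39−34.50)²/34.50 + (20−17.25)²/17.25 = 48.8174
df = 4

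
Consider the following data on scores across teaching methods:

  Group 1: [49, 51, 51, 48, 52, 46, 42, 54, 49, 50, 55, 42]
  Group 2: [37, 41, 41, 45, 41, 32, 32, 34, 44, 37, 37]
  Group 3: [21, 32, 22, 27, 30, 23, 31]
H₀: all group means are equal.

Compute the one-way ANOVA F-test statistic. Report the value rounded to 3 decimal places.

test statistic = 59.911

Group means [49.08, 38.27, 26.57], grand mean 39.867
SSB = Σnᵢ(x̄ᵢ−x̄)² = 2284.654; SSW = ΣΣ(x−x̄ᵢ)² = 514.813
MSB = 2284.654/2 = 1142.3269; MSW = 514.813/27 = 19.0671
F = MSB/MSW = 59.9108
df = (2, 27)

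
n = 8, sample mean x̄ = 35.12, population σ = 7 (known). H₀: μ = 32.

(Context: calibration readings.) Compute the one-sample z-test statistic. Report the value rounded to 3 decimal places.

SE = σ/√n = 7/√8 = 2.4749
z = (x̄−μ₀)/SE = (35.12−32)/2.4749 = 1.2607

test statistic = 1.261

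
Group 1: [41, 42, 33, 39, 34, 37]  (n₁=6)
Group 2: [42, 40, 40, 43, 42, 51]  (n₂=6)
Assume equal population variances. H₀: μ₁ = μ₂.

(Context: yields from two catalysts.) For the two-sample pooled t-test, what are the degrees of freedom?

df = n₁ + n₂ − 2 = 6 + 6 − 2 = 10

degrees of freedom = 10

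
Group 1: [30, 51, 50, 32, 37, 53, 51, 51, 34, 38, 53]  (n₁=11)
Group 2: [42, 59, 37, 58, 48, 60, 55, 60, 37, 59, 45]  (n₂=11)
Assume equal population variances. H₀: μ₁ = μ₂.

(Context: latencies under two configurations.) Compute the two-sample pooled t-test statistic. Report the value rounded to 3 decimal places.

x̄₁=43.636, s₁=9.320, n₁=11
x̄₂=50.909, s₂=9.343, n₂=11
s_p² = [10·9.320² + 10·9.343²]/20 = 87.0727
SE = √(s_p²·(1/11+1/11)) = 3.9789
t = (43.636−50.909)/3.9789 = -1.8278
df = 20

test statistic = -1.828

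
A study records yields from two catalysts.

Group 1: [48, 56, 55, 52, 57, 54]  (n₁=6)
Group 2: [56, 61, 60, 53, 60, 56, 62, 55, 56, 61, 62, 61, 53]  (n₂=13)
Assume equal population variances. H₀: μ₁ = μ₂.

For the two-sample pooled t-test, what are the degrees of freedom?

df = n₁ + n₂ − 2 = 6 + 13 − 2 = 17

degrees of freedom = 17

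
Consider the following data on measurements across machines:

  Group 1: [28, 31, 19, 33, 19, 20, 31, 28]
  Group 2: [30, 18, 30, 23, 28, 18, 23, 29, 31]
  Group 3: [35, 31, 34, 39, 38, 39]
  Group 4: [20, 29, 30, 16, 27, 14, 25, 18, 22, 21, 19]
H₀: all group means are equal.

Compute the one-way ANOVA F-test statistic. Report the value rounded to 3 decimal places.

test statistic = 9.971

Group means [26.12, 25.56, 36.00, 21.91], grand mean 26.353
SSB = Σnᵢ(x̄ᵢ−x̄)² = 781.758; SSW = ΣΣ(x−x̄ᵢ)² = 784.006
MSB = 781.758/3 = 260.5861; MSW = 784.006/30 = 26.1335
F = MSB/MSW = 9.9713
df = (3, 30)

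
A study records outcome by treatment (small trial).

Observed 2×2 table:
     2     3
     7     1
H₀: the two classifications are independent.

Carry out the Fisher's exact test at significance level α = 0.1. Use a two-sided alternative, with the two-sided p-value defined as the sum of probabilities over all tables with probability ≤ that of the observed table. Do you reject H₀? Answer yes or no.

Margins: r₁=5, r₂=8, c₁=9, c₂=4, n=13
p_obs = C(5,2)·C(8,7)/C(13,9); sum pmf over tables with pmf ≤ p_obs
p-value (two-sided) = 0.21678
At α=0.1: p ≥ α → fail to reject H₀

reject H₀: no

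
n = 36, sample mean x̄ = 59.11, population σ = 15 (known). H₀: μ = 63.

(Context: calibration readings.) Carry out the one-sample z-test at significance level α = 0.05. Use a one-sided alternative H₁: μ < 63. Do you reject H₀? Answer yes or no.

reject H₀: no

SE = σ/√n = 15/√36 = 2.5000
z = (x̄−μ₀)/SE = (59.11−63)/2.5000 = -1.5560
p-value (one-sided, H₁ less) = 0.05985
At α=0.05: p ≥ α → fail to reject H₀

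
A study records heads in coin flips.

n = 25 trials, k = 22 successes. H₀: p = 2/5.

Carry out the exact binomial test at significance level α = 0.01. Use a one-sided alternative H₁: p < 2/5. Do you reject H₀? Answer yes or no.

reject H₀: no

Exact binomial: n=25, k=22, p₀=2/5=0.4000
P(X≤22) from Σ C(n,i)·p₀^i·(1−p₀)^(n−i)
p-value (one-sided, H₁ less) = 1.00000
At α=0.01: p ≥ α → fail to reject H₀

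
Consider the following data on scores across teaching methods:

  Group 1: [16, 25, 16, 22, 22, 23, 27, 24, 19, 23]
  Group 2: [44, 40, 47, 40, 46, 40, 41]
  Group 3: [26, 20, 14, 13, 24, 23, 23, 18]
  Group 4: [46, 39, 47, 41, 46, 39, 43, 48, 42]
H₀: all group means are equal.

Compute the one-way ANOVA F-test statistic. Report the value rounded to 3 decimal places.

test statistic = 96.456

Group means [21.70, 42.57, 20.12, 43.44], grand mean 31.382
SSB = Σnᵢ(x̄ᵢ−x̄)² = 4137.118; SSW = ΣΣ(x−x̄ᵢ)² = 428.912
MSB = 4137.118/3 = 1379.0393; MSW = 428.912/30 = 14.2971
F = MSB/MSW = 96.4562
df = (3, 30)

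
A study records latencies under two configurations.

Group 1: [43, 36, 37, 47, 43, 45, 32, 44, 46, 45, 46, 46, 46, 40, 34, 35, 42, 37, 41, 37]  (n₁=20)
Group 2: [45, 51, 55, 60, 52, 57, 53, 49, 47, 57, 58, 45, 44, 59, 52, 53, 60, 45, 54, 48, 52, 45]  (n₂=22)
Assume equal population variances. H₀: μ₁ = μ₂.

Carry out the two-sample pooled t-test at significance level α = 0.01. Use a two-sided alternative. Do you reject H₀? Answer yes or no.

reject H₀: yes

x̄₁=41.100, s₁=4.734, n₁=20
x̄₂=51.864, s₂=5.294, n₂=22
s_p² = [19·4.734² + 21·5.294²]/40 = 25.3598
SE = √(s_p²·(1/20+1/22)) = 1.5559
t = (41.100−51.864)/1.5559 = -6.9181
df = 40
p-value (two-sided) = 0.00000
At α=0.01: p < α → reject H₀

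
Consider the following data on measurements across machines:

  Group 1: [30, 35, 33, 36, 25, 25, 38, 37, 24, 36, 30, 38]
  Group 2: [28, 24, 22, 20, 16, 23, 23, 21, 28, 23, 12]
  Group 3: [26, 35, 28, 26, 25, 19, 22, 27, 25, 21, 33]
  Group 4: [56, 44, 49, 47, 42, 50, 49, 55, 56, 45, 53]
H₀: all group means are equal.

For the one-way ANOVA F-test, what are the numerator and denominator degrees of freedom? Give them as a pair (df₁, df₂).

degrees of freedom = [3, 41]

k = 4 groups, N = 45 total
df = (k−1, N−k) = (4−1, 45−4) = (3, 41)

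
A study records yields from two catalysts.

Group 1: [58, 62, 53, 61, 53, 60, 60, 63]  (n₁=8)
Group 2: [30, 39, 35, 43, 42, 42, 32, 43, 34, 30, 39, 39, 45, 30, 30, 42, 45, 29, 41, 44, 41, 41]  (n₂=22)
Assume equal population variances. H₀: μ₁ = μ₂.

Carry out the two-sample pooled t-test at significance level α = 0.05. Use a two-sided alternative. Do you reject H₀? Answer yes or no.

reject H₀: yes

x̄₁=58.750, s₁=3.845, n₁=8
x̄₂=38.000, s₂=5.606, n₂=22
s_p² = [7·3.845² + 21·5.606²]/28 = 27.2679
SE = √(s_p²·(1/8+1/22)) = 2.1559
t = (58.750−38.000)/2.1559 = 9.6247
df = 28
p-value (two-sided) = 0.00000
At α=0.05: p < α → reject H₀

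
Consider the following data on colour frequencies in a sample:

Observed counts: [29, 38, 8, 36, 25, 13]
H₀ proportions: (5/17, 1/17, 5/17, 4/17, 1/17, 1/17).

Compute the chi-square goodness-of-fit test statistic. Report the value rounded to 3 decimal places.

test statistic = 163.960

n = 149; E_i = n·p_i = [43.82, 8.76, 43.82, 35.06, 8.76, 8.76]
χ² = (29−43.82)²/43.82 + (38−8.76)²/8.76 + (8−43.82)²/43.82 + (36−35.06)²/35.06 + (25−8.76)²/8.76 + (13−8.76)²/8.76 = 163.9597
df = 5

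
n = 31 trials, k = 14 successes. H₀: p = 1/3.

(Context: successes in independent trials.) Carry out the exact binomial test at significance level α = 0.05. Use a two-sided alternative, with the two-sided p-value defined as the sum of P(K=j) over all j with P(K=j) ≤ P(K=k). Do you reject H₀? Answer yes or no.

reject H₀: no

Exact binomial: n=31, k=14, p₀=1/3=0.3333
P(X=j) = C(n,j)·p₀^j·(1−p₀)^(n−j); p = Σ P(X=j) over j with P(X=j) ≤ P(X=14)
p-value (two-sided) = 0.18289
At α=0.05: p ≥ α → fail to reject H₀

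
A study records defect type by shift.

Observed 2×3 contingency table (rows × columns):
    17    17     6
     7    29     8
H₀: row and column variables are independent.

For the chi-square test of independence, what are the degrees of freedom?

df = (r−1)(c−1) = (2−1)·(3−1) = 2

degrees of freedom = 2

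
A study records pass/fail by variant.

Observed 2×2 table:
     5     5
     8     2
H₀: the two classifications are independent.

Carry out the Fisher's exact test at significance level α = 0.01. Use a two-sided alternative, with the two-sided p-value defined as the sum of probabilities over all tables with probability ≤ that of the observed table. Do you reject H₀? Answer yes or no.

Margins: r₁=10, r₂=10, c₁=13, c₂=7, n=20
p_obs = C(10,5)·C(10,8)/C(20,13); sum pmf over tables with pmf ≤ p_obs
p-value (two-sided) = 0.34985
At α=0.01: p ≥ α → fail to reject H₀

reject H₀: no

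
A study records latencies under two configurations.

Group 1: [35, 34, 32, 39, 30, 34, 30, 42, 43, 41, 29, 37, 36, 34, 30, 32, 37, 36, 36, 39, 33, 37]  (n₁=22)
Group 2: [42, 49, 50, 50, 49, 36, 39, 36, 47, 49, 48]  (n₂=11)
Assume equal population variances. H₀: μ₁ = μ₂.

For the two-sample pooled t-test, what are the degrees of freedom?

degrees of freedom = 31

df = n₁ + n₂ − 2 = 22 + 11 − 2 = 31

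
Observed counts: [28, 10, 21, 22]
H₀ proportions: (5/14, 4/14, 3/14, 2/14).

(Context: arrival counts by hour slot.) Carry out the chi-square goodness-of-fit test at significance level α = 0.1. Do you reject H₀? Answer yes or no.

n = 81; E_i = n·p_i = [28.93, 23.14, 17.36, 11.57]
χ² = (28−28.93)²/28.93 + (10−23.14)²/23.14 + (21−17.36)²/17.36 + (22−11.57)²/11.57 = 17.6568
df = 3
p-value (upper-tail) = 0.00052
At α=0.1: p < α → reject H₀

reject H₀: yes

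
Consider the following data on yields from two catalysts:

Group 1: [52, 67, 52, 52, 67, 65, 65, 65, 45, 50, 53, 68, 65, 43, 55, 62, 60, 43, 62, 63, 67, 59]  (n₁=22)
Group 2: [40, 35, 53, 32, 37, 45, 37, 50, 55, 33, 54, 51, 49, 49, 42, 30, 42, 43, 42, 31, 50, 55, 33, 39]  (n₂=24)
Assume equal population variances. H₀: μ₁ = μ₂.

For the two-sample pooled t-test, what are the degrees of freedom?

df = n₁ + n₂ − 2 = 22 + 24 − 2 = 44

degrees of freedom = 44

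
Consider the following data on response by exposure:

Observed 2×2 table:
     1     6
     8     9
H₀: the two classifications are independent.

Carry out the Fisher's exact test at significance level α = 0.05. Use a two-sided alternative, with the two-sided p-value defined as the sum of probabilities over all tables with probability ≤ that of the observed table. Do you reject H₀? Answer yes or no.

reject H₀: no

Margins: r₁=7, r₂=17, c₁=9, c₂=15, n=24
p_obs = C(7,1)·C(17,8)/C(24,9); sum pmf over tables with pmf ≤ p_obs
p-value (two-sided) = 0.19071
At α=0.05: p ≥ α → fail to reject H₀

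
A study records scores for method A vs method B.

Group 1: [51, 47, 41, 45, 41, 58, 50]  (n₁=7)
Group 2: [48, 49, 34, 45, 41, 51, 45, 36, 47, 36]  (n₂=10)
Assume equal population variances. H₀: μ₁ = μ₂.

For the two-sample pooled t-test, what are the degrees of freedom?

df = n₁ + n₂ − 2 = 7 + 10 − 2 = 15

degrees of freedom = 15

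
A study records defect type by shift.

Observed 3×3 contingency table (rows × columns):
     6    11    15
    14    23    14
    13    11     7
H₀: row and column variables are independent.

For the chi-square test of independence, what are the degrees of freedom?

df = (r−1)(c−1) = (3−1)·(3−1) = 4

degrees of freedom = 4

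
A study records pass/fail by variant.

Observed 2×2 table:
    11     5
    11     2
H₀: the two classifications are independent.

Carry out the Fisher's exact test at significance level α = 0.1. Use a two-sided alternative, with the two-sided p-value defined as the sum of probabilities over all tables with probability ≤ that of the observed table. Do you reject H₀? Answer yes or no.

Margins: r₁=16, r₂=13, c₁=22, c₂=7, n=29
p_obs = C(16,11)·C(13,11)/C(29,22); sum pmf over tables with pmf ≤ p_obs
p-value (two-sided) = 0.40996
At α=0.1: p ≥ α → fail to reject H₀

reject H₀: no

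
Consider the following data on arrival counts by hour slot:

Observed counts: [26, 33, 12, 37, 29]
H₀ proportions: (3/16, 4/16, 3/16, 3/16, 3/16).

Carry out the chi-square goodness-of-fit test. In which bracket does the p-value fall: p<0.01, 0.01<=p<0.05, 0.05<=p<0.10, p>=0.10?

n = 137; E_i = n·p_i = [25.69, 34.25, 25.69, 25.69, 25.69]
χ² = (26−25.69)²/25.69 + (33−34.25)²/34.25 + (12−25.69)²/25.69 + (37−25.69)²/25.69 + (29−25.69)²/25.69 = 12.7518
df = 4
p-value (upper-tail) = 0.01255
→ bracket: 0.01<=p<0.05

p-value bracket: 0.01<=p<0.05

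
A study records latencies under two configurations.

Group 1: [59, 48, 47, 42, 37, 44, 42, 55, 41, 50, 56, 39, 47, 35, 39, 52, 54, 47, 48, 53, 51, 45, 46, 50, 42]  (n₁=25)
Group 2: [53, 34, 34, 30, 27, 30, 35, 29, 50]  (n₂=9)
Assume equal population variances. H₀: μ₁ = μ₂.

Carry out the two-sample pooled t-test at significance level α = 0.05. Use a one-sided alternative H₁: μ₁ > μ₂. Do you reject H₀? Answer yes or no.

x̄₁=46.760, s₁=6.227, n₁=25
x̄₂=35.778, s₂=9.324, n₂=9
s_p² = [24·6.227² + 8·9.324²]/32 = 50.8161
SE = √(s_p²·(1/25+1/9)) = 2.7711
t = (46.760−35.778)/2.7711 = 3.9632
df = 32
p-value (one-sided, H₁ greater) = 0.00019
At α=0.05: p < α → reject H₀

reject H₀: yes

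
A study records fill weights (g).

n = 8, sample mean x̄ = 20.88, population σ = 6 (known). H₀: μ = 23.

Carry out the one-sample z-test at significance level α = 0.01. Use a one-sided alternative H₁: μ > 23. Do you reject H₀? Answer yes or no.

SE = σ/√n = 6/√8 = 2.1213
z = (x̄−μ₀)/SE = (20.88−23)/2.1213 = -0.9994
p-value (one-sided, H₁ greater) = 0.84119
At α=0.01: p ≥ α → fail to reject H₀

reject H₀: no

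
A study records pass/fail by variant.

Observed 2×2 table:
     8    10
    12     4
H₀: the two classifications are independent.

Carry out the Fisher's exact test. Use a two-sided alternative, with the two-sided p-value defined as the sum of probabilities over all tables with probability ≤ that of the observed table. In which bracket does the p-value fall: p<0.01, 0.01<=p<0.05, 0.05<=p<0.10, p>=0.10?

Margins: r₁=18, r₂=16, c₁=20, c₂=14, n=34
p_obs = C(18,8)·C(16,12)/C(34,20); sum pmf over tables with pmf ≤ p_obs
p-value (two-sided) = 0.09209
→ bracket: 0.05<=p<0.10

p-value bracket: 0.05<=p<0.10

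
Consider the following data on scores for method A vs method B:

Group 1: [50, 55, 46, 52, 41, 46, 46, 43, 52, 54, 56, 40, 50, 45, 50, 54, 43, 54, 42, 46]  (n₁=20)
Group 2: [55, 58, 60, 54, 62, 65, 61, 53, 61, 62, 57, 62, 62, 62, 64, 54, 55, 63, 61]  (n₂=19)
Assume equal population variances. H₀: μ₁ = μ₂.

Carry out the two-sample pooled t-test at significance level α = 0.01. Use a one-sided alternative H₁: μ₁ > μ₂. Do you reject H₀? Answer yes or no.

reject H₀: no

x̄₁=48.250, s₁=5.067, n₁=20
x̄₂=59.526, s₂=3.747, n₂=19
s_p² = [19·5.067² + 18·3.747²]/37 = 20.0132
SE = √(s_p²·(1/20+1/19)) = 1.4332
t = (48.250−59.526)/1.4332 = -7.8681
df = 37
p-value (one-sided, H₁ greater) = 1.00000
At α=0.01: p ≥ α → fail to reject H₀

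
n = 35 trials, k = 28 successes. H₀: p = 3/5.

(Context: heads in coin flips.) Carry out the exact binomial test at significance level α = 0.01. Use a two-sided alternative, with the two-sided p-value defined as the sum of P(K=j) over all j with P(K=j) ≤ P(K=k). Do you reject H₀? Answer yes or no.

Exact binomial: n=35, k=28, p₀=3/5=0.6000
P(X=j) = C(n,j)·p₀^j·(1−p₀)^(n−j); p = Σ P(X=j) over j with P(X=j) ≤ P(X=28)
p-value (two-sided) = 0.01543
At α=0.01: p ≥ α → fail to reject H₀

reject H₀: no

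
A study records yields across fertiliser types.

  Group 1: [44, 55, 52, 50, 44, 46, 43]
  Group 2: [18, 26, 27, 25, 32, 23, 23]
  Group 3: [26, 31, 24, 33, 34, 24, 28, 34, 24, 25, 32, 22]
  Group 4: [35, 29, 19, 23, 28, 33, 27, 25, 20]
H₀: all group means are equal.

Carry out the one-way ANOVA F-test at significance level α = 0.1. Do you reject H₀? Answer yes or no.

reject H₀: yes

Group means [47.71, 24.86, 28.08, 26.56], grand mean 30.971
SSB = Σnᵢ(x̄ᵢ−x̄)² = 2499.547; SSW = ΣΣ(x−x̄ᵢ)² = 695.425
MSB = 2499.547/3 = 833.1823; MSW = 695.425/31 = 22.4331
F = MSB/MSW = 37.1408
df = (3, 31)
p-value (upper-tail) = 0.00000
At α=0.1: p < α → reject H₀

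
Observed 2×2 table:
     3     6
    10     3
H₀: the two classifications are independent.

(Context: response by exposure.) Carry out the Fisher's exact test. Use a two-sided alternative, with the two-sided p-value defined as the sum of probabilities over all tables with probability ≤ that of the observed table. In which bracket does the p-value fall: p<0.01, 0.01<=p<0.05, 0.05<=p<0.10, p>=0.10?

Margins: r₁=9, r₂=13, c₁=13, c₂=9, n=22
p_obs = C(9,3)·C(13,10)/C(22,13); sum pmf over tables with pmf ≤ p_obs
p-value (two-sided) = 0.07890
→ bracket: 0.05<=p<0.10

p-value bracket: 0.05<=p<0.10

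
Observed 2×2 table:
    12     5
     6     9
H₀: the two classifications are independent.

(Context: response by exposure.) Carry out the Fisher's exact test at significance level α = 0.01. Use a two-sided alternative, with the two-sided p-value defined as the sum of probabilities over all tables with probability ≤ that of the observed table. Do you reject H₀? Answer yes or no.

reject H₀: no

Margins: r₁=17, r₂=15, c₁=18, c₂=14, n=32
p_obs = C(17,12)·C(15,6)/C(32,18); sum pmf over tables with pmf ≤ p_obs
p-value (two-sided) = 0.15267
At α=0.01: p ≥ α → fail to reject H₀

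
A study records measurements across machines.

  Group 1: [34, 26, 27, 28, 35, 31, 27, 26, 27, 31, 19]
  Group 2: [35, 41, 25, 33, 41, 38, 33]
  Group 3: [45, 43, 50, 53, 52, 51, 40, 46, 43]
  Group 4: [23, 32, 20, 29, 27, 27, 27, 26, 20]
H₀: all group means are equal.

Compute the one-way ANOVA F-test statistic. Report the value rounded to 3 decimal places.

test statistic = 39.217

Group means [28.27, 35.14, 47.00, 25.67], grand mean 33.639
SSB = Σnᵢ(x̄ᵢ−x̄)² = 2511.267; SSW = ΣΣ(x−x̄ᵢ)² = 683.039
MSB = 2511.267/3 = 837.0889; MSW = 683.039/32 = 21.3450
F = MSB/MSW = 39.2172
df = (3, 32)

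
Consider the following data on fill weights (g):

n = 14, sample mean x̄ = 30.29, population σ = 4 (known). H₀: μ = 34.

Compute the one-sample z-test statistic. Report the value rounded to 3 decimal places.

SE = σ/√n = 4/√14 = 1.0690
z = (x̄−μ₀)/SE = (30.29−34)/1.0690 = -3.4704

test statistic = -3.470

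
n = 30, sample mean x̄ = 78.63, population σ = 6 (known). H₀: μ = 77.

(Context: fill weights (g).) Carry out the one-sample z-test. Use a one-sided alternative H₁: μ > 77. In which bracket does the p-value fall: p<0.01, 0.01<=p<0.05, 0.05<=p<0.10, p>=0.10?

p-value bracket: 0.05<=p<0.10

SE = σ/√n = 6/√30 = 1.0954
z = (x̄−μ₀)/SE = (78.63−77)/1.0954 = 1.4880
p-value (one-sided, H₁ greater) = 0.06838
→ bracket: 0.05<=p<0.10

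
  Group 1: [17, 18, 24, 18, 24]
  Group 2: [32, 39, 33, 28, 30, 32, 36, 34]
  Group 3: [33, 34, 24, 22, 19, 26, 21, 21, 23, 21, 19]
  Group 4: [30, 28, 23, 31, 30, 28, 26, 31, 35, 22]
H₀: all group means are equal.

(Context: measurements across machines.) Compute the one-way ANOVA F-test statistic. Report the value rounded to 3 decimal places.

Group means [20.20, 33.00, 23.91, 28.40], grand mean 26.824
SSB = Σnᵢ(x̄ᵢ−x̄)² = 642.832; SSW = ΣΣ(x−x̄ᵢ)² = 536.109
MSB = 642.832/3 = 214.2774; MSW = 536.109/30 = 17.8703
F = MSB/MSW = 11.9907
df = (3, 30)

test statistic = 11.991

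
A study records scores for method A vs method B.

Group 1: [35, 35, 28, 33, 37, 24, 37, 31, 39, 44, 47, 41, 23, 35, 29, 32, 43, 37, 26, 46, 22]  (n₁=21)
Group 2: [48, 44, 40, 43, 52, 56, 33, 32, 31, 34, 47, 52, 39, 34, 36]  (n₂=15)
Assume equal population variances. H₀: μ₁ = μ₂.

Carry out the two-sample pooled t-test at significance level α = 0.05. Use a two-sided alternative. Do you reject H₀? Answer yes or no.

reject H₀: yes

x̄₁=34.476, s₁=7.407, n₁=21
x̄₂=41.400, s₂=8.175, n₂=15
s_p² = [20·7.407² + 14·8.175²]/34 = 59.7894
SE = √(s_p²·(1/21+1/15)) = 2.6140
t = (34.476−41.400)/2.6140 = -2.6487
df = 34
p-value (two-sided) = 0.01217
At α=0.05: p < α → reject H₀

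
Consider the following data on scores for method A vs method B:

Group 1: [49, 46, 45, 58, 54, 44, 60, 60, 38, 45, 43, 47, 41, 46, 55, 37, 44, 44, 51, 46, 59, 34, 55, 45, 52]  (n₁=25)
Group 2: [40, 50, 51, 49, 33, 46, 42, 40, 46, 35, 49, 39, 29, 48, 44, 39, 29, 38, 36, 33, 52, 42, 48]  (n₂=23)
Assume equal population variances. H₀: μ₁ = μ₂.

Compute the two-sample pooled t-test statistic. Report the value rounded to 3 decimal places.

x̄₁=47.920, s₁=7.211, n₁=25
x̄₂=41.652, s₂=6.991, n₂=23
s_p² = [24·7.211² + 22·6.991²]/46 = 50.5012
SE = √(s_p²·(1/25+1/23)) = 2.0532
t = (47.920−41.652)/2.0532 = 3.0527
df = 46

test statistic = 3.053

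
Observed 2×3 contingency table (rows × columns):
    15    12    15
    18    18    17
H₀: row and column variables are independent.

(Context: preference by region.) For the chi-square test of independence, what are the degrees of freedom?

degrees of freedom = 2

df = (r−1)(c−1) = (2−1)·(3−1) = 2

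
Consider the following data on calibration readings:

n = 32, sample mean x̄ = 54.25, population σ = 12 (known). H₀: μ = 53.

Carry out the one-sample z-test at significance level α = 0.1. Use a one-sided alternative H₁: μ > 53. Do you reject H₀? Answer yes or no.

SE = σ/√n = 12/√32 = 2.1213
z = (x̄−μ₀)/SE = (54.25−53)/2.1213 = 0.5893
p-value (one-sided, H₁ greater) = 0.27784
At α=0.1: p ≥ α → fail to reject H₀

reject H₀: no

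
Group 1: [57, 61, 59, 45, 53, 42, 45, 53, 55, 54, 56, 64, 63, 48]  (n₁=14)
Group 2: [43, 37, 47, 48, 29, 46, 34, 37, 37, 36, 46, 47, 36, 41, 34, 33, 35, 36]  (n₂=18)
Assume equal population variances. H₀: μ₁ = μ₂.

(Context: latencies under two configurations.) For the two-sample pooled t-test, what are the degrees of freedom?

df = n₁ + n₂ − 2 = 14 + 18 − 2 = 30

degrees of freedom = 30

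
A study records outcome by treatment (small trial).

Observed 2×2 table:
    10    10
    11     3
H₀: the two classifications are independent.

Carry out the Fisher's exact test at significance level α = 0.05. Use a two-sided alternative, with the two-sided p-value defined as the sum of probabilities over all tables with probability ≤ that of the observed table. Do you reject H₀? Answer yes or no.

Margins: r₁=20, r₂=14, c₁=21, c₂=13, n=34
p_obs = C(20,10)·C(14,11)/C(34,21); sum pmf over tables with pmf ≤ p_obs
p-value (two-sided) = 0.15286
At α=0.05: p ≥ α → fail to reject H₀

reject H₀: no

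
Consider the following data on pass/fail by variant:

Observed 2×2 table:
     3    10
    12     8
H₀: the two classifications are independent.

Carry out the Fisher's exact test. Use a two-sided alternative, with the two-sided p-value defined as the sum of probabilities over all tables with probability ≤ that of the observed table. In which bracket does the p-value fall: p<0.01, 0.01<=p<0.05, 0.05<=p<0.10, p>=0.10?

p-value bracket: 0.05<=p<0.10

Margins: r₁=13, r₂=20, c₁=15, c₂=18, n=33
p_obs = C(13,3)·C(20,12)/C(33,15); sum pmf over tables with pmf ≤ p_obs
p-value (two-sided) = 0.07244
→ bracket: 0.05<=p<0.10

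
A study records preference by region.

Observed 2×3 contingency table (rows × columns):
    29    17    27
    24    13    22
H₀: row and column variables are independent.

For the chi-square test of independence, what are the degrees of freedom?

df = (r−1)(c−1) = (2−1)·(3−1) = 2

degrees of freedom = 2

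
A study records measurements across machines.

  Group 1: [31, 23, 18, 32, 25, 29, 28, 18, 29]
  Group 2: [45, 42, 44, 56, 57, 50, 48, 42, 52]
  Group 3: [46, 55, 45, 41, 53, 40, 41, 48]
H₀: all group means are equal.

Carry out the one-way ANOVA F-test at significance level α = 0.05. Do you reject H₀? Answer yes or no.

reject H₀: yes

Group means [25.89, 48.44, 46.12], grand mean 39.923
SSB = Σnᵢ(x̄ᵢ−x̄)² = 2733.860; SSW = ΣΣ(x−x̄ᵢ)² = 701.986
MSB = 2733.860/2 = 1366.9300; MSW = 701.986/23 = 30.5211
F = MSB/MSW = 44.7863
df = (2, 23)
p-value (upper-tail) = 0.00000
At α=0.05: p < α → reject H₀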